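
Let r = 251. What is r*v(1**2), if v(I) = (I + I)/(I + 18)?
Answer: 502/19 ≈ 26.421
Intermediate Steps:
v(I) = 2*I/(18 + I) (v(I) = (2*I)/(18 + I) = 2*I/(18 + I))
r*v(1**2) = 251*(2*1**2/(18 + 1**2)) = 251*(2*1/(18 + 1)) = 251*(2*1/19) = 251*(2*1*(1/19)) = 251*(2/19) = 502/19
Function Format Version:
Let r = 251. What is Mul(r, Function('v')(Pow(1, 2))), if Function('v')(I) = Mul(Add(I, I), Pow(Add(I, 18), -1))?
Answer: Rational(502, 19) ≈ 26.421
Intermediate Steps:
Function('v')(I) = Mul(2, I, Pow(Add(18, I), -1)) (Function('v')(I) = Mul(Mul(2, I), Pow(Add(18, I), -1)) = Mul(2, I, Pow(Add(18, I), -1)))
Mul(r, Function('v')(Pow(1, 2))) = Mul(251, Mul(2, Pow(1, 2), Pow(Add(18, Pow(1, 2)), -1))) = Mul(251, Mul(2, 1, Pow(Add(18, 1), -1))) = Mul(251, Mul(2, 1, Pow(19, -1))) = Mul(251, Mul(2, 1, Rational(1, 19))) = Mul(251, Rational(2, 19)) = Rational(502, 19)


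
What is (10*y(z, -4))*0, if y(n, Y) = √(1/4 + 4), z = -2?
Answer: 0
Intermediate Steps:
y(n, Y) = √17/2 (y(n, Y) = √(¼ + 4) = √(17/4) = √17/2)
(10*y(z, -4))*0 = (10*(√17/2))*0 = (5*√17)*0 = 0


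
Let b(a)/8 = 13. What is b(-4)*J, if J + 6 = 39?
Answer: 3432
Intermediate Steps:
J = 33 (J = -6 + 39 = 33)
b(a) = 104 (b(a) = 8*13 = 104)
b(-4)*J = 104*33 = 3432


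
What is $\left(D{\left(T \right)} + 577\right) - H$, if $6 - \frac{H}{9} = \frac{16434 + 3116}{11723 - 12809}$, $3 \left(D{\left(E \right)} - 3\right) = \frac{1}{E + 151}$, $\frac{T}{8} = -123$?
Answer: $\frac{164636438}{452319} \approx 363.98$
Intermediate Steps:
$T = -984$ ($T = 8 \left(-123\right) = -984$)
$D{\left(E \right)} = 3 + \frac{1}{3 \left(151 + E\right)}$ ($D{\left(E \right)} = 3 + \frac{1}{3 \left(E + 151\right)} = 3 + \frac{1}{3 \left(151 + E\right)}$)
$H = \frac{39099}{181}$ ($H = 54 - 9 \frac{16434 + 3116}{11723 - 12809} = 54 - 9 \frac{19550}{-1086} = 54 - 9 \cdot 19550 \left(- \frac{1}{1086}\right) = 54 - - \frac{29325}{181} = 54 + \frac{29325}{181} = \frac{39099}{181} \approx 216.02$)
$\left(D{\left(T \right)} + 577\right) - H = \left(\frac{1360 + 9 \left(-984\right)}{3 \left(151 - 984\right)} + 577\right) - \frac{39099}{181} = \left(\frac{1360 - 8856}{3 \left(-833\right)} + 577\right) - \frac{39099}{181} = \left(\frac{1}{3} \left(- \frac{1}{833}\right) \left(-7496\right) + 577\right) - \frac{39099}{181} = \left(\frac{7496}{2499} + 577\right) - \frac{39099}{181} = \frac{1449419}{2499} - \frac{39099}{181} = \frac{164636438}{452319}$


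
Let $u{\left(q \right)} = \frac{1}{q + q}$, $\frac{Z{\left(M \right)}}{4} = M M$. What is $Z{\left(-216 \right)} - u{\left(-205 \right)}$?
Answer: $\frac{76515841}{410} \approx 1.8662 \cdot 10^{5}$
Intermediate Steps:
$Z{\left(M \right)} = 4 M^{2}$ ($Z{\left(M \right)} = 4 M M = 4 M^{2}$)
$u{\left(q \right)} = \frac{1}{2 q}$
$Z{\left(-216 \right)} - u{\left(-205 \right)} = 4 \left(-216\right)^{2} - \frac{1}{2 \left(-205\right)} = 4 \cdot 46656 - \frac{1}{2} \left(- \frac{1}{205}\right) = 186624 - - \frac{1}{410} = 186624 + \frac{1}{410} = \frac{76515841}{410}$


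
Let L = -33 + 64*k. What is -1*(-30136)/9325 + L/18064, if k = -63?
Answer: 506470579/168446800 ≈ 3.0067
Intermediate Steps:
L = -4065 (L = -33 + 64*(-63) = -33 - 4032 = -4065)
-1*(-30136)/9325 + L/18064 = -1*(-30136)/9325 - 4065/18064 = 30136*(1/9325) - 4065*1/18064 = 30136/9325 - 4065/18064 = 506470579/168446800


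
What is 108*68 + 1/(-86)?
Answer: 631583/86 ≈ 7344.0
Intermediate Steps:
108*68 + 1/(-86) = 7344 - 1/86 = 631583/86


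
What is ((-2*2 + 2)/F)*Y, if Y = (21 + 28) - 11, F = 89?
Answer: -76/89 ≈ -0.85393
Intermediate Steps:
Y = 38 (Y = 49 - 11 = 38)
((-2*2 + 2)/F)*Y = ((-2*2 + 2)/89)*38 = ((-4 + 2)*(1/89))*38 = -2*1/89*38 = -2/89*38 = -76/89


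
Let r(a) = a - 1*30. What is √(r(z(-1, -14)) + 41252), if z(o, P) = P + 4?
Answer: 2*√10303 ≈ 203.01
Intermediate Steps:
z(o, P) = 4 + P
r(a) = -30 + a (r(a) = a - 30 = -30 + a)
√(r(z(-1, -14)) + 41252) = √((-30 + (4 - 14)) + 41252) = √((-30 - 10) + 41252) = √(-40 + 41252) = √41212 = 2*√10303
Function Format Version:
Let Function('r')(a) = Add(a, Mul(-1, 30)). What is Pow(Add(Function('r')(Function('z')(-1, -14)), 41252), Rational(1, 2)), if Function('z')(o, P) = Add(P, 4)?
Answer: Mul(2, Pow(10303, Rational(1, 2))) ≈ 203.01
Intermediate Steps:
Function('z')(o, P) = Add(4, P)
Function('r')(a) = Add(-30, a) (Function('r')(a) = Add(a, -30) = Add(-30, a))
Pow(Add(Function('r')(Function('z')(-1, -14)), 41252), Rational(1, 2)) = Pow(Add(Add(-30, Add(4, -14)), 41252), Rational(1, 2)) = Pow(Add(Add(-30, -10), 41252), Rational(1, 2)) = Pow(Add(-40, 41252), Rational(1, 2)) = Pow(41212, Rational(1, 2)) = Mul(2, Pow(10303, Rational(1, 2)))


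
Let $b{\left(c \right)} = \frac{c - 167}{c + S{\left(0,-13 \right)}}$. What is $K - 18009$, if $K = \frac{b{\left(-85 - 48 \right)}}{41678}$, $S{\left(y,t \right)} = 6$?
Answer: $- \frac{47661772827}{2646553} \approx -18009.0$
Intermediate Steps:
$b{\left(c \right)} = \frac{-167 + c}{6 + c}$ ($b{\left(c \right)} = \frac{c - 167}{c + 6} = \frac{-167 + c}{6 + c}$)
$K = \frac{150}{2646553}$ ($K = \frac{\frac{1}{6 - 133} \left(-167 - 133\right)}{41678} = \frac{-167 - 133}{6 - 133} \cdot \frac{1}{41678} = \frac{1}{-127} \left(-300\right) \frac{1}{41678} = \left(- \frac{1}{127}\right) \left(-300\right) \frac{1}{41678} = \frac{300}{127} \cdot \frac{1}{41678} = \frac{150}{2646553} \approx 5.6677 \cdot 10^{-5}$)
$K - 18009 = \frac{150}{2646553} - 18009 = - \frac{47661772827}{2646553}$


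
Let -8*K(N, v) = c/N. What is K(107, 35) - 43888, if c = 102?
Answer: -18784115/428 ≈ -43888.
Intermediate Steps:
K(N, v) = -51/(4*N)
K(107, 35) - 43888 = -51/4/107 - 43888 = -51/4*1/107 - 43888 = -51/428 - 43888 = -18784115/428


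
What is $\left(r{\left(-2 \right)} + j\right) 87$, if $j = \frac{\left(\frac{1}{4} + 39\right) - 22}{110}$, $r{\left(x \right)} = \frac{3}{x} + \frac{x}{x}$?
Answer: $- \frac{13137}{440} \approx -29.857$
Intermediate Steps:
$r{\left(x \right)} = 1 + \frac{3}{x}$ ($r{\left(x \right)} = \frac{3}{x} + 1 = 1 + \frac{3}{x}$)
$j = \frac{69}{440}$ ($j = \left(\left(\frac{1}{4} + 39\right) - 22\right) \frac{1}{110} = \left(\frac{157}{4} - 22\right) \frac{1}{110} = \frac{69}{4} \cdot \frac{1}{110} = \frac{69}{440} \approx 0.15682$)
$\left(r{\left(-2 \right)} + j\right) 87 = \left(\frac{3 - 2}{-2} + \frac{69}{440}\right) 87 = \left(\left(- \frac{1}{2}\right) 1 + \frac{69}{440}\right) 87 = \left(- \frac{1}{2} + \frac{69}{440}\right) 87 = \left(- \frac{151}{440}\right) 87 = - \frac{13137}{440}$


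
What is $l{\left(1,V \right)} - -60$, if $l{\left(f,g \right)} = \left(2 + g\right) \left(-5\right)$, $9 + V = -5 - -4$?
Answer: $100$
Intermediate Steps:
$V = -10$ ($V = -9 - 1 = -10$)
$l{\left(f,g \right)} = -10 - 5 g$
$l{\left(1,V \right)} - -60 = \left(-10 - -50\right) - -60 = \left(-10 + 50\right) + 60 = 40 + 60 = 100$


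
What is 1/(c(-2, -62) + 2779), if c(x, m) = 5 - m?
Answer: 1/2846 ≈ 0.00035137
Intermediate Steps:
1/(c(-2, -62) + 2779) = 1/((5 - 1*(-62)) + 2779) = 1/((5 + 62) + 2779) = 1/(67 + 2779) = 1/2846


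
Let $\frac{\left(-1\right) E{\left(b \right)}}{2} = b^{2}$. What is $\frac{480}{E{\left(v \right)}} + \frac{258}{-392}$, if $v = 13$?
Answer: $- \frac{68841}{33124} \approx -2.0783$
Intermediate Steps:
$E{\left(b \right)} = - 2 b^{2}$
$\frac{480}{E{\left(v \right)}} + \frac{258}{-392} = \frac{480}{\left(-2\right) 13^{2}} + \frac{258}{-392} = \frac{480}{\left(-2\right) 169} + 258 \left(- \frac{1}{392}\right) = \frac{480}{-338} - \frac{129}{196} = 480 \left(- \frac{1}{338}\right) - \frac{129}{196} = - \frac{240}{169} - \frac{129}{196} = - \frac{68841}{33124}$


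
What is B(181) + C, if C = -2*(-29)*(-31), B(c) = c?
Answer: -1617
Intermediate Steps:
C = -1798 (C = 58*(-31) = -1798)
B(181) + C = 181 - 1798 = -1617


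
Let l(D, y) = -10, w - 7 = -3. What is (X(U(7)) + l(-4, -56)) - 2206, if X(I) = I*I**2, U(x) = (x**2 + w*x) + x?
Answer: 590488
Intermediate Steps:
w = 4 (w = 7 - 3 = 4)
U(x) = x**2 + 5*x (U(x) = (x**2 + 4*x) + x = x**2 + 5*x)
X(I) = I**3
(X(U(7)) + l(-4, -56)) - 2206 = ((7*(5 + 7))**3 - 10) - 2206 = ((7*12)**3 - 10) - 2206 = (84**3 - 10) - 2206 = (592704 - 10) - 2206 = 592694 - 2206 = 590488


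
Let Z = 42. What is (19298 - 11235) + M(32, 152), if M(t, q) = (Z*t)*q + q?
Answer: 212503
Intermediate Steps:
M(t, q) = q + 42*q*t (M(t, q) = (42*t)*q + q = 42*q*t + q = q + 42*q*t)
(19298 - 11235) + M(32, 152) = (19298 - 11235) + 152*(1 + 42*32) = 8063 + 152*(1 + 1344) = 8063 + 152*1345 = 8063 + 204440 = 212503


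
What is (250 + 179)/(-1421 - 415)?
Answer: -143/612 ≈ -0.23366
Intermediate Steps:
(250 + 179)/(-1421 - 415) = 429/(-1836) = 429*(-1/1836) = -143/612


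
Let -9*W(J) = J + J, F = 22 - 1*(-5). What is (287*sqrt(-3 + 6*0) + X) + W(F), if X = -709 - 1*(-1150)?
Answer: 435 + 287*I*sqrt(3) ≈ 435.0 + 497.1*I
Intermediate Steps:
X = 441 (X = -709 + 1150 = 441)
F = 27 (F = 22 + 5 = 27)
W(J) = -2*J/9 (W(J) = -(J + J)/9 = -2*J/9)
(287*sqrt(-3 + 6*0) + X) + W(F) = (287*sqrt(-3 + 6*0) + 441) - 2/9*27 = (287*sqrt(-3 + 0) + 441) - 6 = (287*sqrt(-3) + 441) - 6 = (287*(I*sqrt(3)) + 441) - 6 = (287*I*sqrt(3) + 441) - 6 = (441 + 287*I*sqrt(3)) - 6 = 435 + 287*I*sqrt(3)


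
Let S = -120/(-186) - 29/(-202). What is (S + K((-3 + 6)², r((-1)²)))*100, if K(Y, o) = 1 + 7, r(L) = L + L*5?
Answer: 2751750/3131 ≈ 878.87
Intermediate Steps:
r(L) = 6*L (r(L) = L + 5*L = 6*L)
K(Y, o) = 8
S = 4939/6262 (S = -120*(-1/186) - 29*(-1/202) = 20/31 + 29/202 = 4939/6262 ≈ 0.78873)
(S + K((-3 + 6)², r((-1)²)))*100 = (4939/6262 + 8)*100 = (55035/6262)*100 = 2751750/3131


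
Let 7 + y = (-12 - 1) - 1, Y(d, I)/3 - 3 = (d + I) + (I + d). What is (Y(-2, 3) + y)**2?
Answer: 36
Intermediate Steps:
Y(d, I) = 9 + 6*I + 6*d (Y(d, I) = 9 + 3*((d + I) + (I + d)) = 9 + 3*((I + d) + (I + d)) = 9 + 3*(2*I + 2*d) = 9 + (6*I + 6*d) = 9 + 6*I + 6*d)
y = -21 (y = -7 + ((-12 - 1) - 1) = -7 + (-13 - 1) = -7 - 14 = -21)
(Y(-2, 3) + y)**2 = ((9 + 6*3 + 6*(-2)) - 21)**2 = ((9 + 18 - 12) - 21)**2 = (15 - 21)**2 = (-6)**2 = 36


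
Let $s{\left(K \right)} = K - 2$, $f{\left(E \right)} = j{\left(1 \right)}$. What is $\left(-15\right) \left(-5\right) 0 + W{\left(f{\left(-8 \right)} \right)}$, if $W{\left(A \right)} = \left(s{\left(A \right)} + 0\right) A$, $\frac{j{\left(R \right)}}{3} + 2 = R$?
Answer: $15$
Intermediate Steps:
$j{\left(R \right)} = -6 + 3 R$
$f{\left(E \right)} = -3$ ($f{\left(E \right)} = -6 + 3 \cdot 1 = -6 + 3 = -3$)
$s{\left(K \right)} = -2 + K$
$W{\left(A \right)} = A \left(-2 + A\right)$ ($W{\left(A \right)} = \left(\left(-2 + A\right) + 0\right) A = \left(-2 + A\right) A = A \left(-2 + A\right)$)
$\left(-15\right) \left(-5\right) 0 + W{\left(f{\left(-8 \right)} \right)} = \left(-15\right) \left(-5\right) 0 - 3 \left(-2 - 3\right) = 75 \cdot 0 - -15 = 0 + 15 = 15$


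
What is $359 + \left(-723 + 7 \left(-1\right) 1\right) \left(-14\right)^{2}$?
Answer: $-142721$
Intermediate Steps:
$359 + \left(-723 + 7 \left(-1\right) 1\right) \left(-14\right)^{2} = 359 + \left(-723 - 7\right) 196 = 359 - 143080 = -142721$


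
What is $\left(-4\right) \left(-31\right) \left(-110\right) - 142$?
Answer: $-13782$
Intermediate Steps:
$\left(-4\right) \left(-31\right) \left(-110\right) - 142 = 124 \left(-110\right) - 142 = -13640 - 142 = -13782$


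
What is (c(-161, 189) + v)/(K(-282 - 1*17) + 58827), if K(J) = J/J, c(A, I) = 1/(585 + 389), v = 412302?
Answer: 401582149/57298472 ≈ 7.0086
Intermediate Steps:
c(A, I) = 1/974
K(J) = 1
(c(-161, 189) + v)/(K(-282 - 1*17) + 58827) = (1/974 + 412302)/(1 + 58827) = (401582149/974)/58828 = (401582149/974)*(1/58828) = 401582149/57298472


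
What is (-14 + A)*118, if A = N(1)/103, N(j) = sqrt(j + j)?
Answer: -1652 + 118*sqrt(2)/103 ≈ -1650.4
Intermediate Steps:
N(j) = sqrt(2)*sqrt(j) (N(j) = sqrt(2*j) = sqrt(2)*sqrt(j))
A = sqrt(2)/103 (A = (sqrt(2)*sqrt(1))/103 = (sqrt(2)*1)*(1/103) = sqrt(2)*(1/103) = sqrt(2)/103 ≈ 0.013730)
(-14 + A)*118 = (-14 + sqrt(2)/103)*118 = -1652 + 118*sqrt(2)/103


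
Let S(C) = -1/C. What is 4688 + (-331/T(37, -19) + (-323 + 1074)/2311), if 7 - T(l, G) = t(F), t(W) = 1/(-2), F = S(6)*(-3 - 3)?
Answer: 160990903/34665 ≈ 4644.2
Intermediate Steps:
F = 1 (F = (-1/6)*(-3 - 3) = -1*⅙*(-6) = -⅙*(-6) = 1)
t(W) = -½
T(l, G) = 15/2 (T(l, G) = 7 - 1*(-½) = 7 + ½ = 15/2)
4688 + (-331/T(37, -19) + (-323 + 1074)/2311) = 4688 + (-331/15/2 + (-323 + 1074)/2311) = 4688 + (-331*2/15 + 751*(1/2311)) = 4688 + (-662/15 + 751/2311) = 4688 - 1518617/34665 = 160990903/34665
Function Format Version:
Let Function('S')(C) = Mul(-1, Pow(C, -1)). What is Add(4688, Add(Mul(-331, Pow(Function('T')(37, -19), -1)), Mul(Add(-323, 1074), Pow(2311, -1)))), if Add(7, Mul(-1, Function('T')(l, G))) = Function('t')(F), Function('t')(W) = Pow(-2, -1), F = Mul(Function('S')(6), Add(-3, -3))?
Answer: Rational(160990903, 34665) ≈ 4644.2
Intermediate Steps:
F = 1 (F = Mul(Mul(-1, Pow(6, -1)), Add(-3, -3)) = Mul(Mul(-1, Rational(1, 6)), -6) = Mul(Rational(-1, 6), -6) = 1)
Function('t')(W) = Rational(-1, 2)
Function('T')(l, G) = Rational(15, 2) (Function('T')(l, G) = Add(7, Mul(-1, Rational(-1, 2))) = Add(7, Rational(1, 2)) = Rational(15, 2))
Add(4688, Add(Mul(-331, Pow(Function('T')(37, -19), -1)), Mul(Add(-323, 1074), Pow(2311, -1)))) = Add(4688, Add(Mul(-331, Pow(Rational(15, 2), -1)), Mul(Add(-323, 1074), Pow(2311, -1)))) = Add(4688, Add(Mul(-331, Rational(2, 15)), Mul(751, Rational(1, 2311)))) = Add(4688, Add(Rational(-662, 15), Rational(751, 2311))) = Add(4688, Rational(-1518617, 34665)) = Rational(160990903, 34665)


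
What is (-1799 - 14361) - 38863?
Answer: -55023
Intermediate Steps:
(-1799 - 14361) - 38863 = -16160 - 38863 = -55023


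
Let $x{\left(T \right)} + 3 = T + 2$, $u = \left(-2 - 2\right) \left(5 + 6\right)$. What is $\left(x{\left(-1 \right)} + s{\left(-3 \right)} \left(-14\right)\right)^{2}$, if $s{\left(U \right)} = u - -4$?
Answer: $311364$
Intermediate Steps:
$u = -44$ ($u = \left(-4\right) 11 = -44$)
$x{\left(T \right)} = -1 + T$ ($x{\left(T \right)} = -3 + \left(T + 2\right) = -3 + \left(2 + T\right) = -1 + T$)
$s{\left(U \right)} = -40$ ($s{\left(U \right)} = -44 - -4 = -44 + 4 = -40$)
$\left(x{\left(-1 \right)} + s{\left(-3 \right)} \left(-14\right)\right)^{2} = \left(\left(-1 - 1\right) - -560\right)^{2} = \left(-2 + 560\right)^{2} = 558^{2} = 311364$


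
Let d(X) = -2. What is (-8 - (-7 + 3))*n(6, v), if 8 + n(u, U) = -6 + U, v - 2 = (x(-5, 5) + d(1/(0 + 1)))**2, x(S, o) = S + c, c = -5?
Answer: -528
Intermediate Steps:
x(S, o) = -5 + S (x(S, o) = S - 5 = -5 + S)
v = 146 (v = 2 + ((-5 - 5) - 2)**2 = 2 + (-10 - 2)**2 = 2 + (-12)**2 = 2 + 144 = 146)
n(u, U) = -14 + U (n(u, U) = -8 + (-6 + U) = -14 + U)
(-8 - (-7 + 3))*n(6, v) = (-8 - (-7 + 3))*(-14 + 146) = (-8 - 1*(-4))*132 = (-8 + 4)*132 = -4*132 = -528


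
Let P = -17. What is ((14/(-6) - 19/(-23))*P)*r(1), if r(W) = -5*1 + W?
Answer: -7072/69 ≈ -102.49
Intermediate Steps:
r(W) = -5 + W
((14/(-6) - 19/(-23))*P)*r(1) = ((14/(-6) - 19/(-23))*(-17))*(-5 + 1) = ((14*(-⅙) - 19*(-1/23))*(-17))*(-4) = ((-7/3 + 19/23)*(-17))*(-4) = -104/69*(-17)*(-4) = (1768/69)*(-4) = -7072/69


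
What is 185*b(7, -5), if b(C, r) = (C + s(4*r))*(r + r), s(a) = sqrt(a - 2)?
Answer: -12950 - 1850*I*sqrt(22) ≈ -12950.0 - 8677.3*I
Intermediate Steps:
s(a) = sqrt(-2 + a)
b(C, r) = 2*r*(C + sqrt(-2 + 4*r)) (b(C, r) = (C + sqrt(-2 + 4*r))*(r + r) = (C + sqrt(-2 + 4*r))*(2*r) = 2*r*(C + sqrt(-2 + 4*r)))
185*b(7, -5) = 185*(2*(-5)*(7 + sqrt(-2 + 4*(-5)))) = 185*(2*(-5)*(7 + sqrt(-2 - 20))) = 185*(2*(-5)*(7 + sqrt(-22))) = 185*(2*(-5)*(7 + I*sqrt(22))) = 185*(-70 - 10*I*sqrt(22)) = -12950 - 1850*I*sqrt(22)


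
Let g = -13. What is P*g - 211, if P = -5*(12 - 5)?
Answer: 244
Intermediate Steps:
P = -35 (P = -5*7 = -35)
P*g - 211 = -35*(-13) - 211 = 455 - 211 = 244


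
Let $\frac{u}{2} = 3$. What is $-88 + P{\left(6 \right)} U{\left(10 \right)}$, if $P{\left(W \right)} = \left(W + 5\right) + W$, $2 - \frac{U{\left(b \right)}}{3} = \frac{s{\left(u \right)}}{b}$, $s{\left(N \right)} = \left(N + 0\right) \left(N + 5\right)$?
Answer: $- \frac{1613}{5} \approx -322.6$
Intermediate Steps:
$u = 6$ ($u = 2 \cdot 3 = 6$)
$s{\left(N \right)} = N \left(5 + N\right)$
$U{\left(b \right)} = 6 - \frac{198}{b}$ ($U{\left(b \right)} = 6 - 3 \frac{6 \left(5 + 6\right)}{b} = 6 - 3 \frac{6 \cdot 11}{b} = 6 - 3 \frac{66}{b} = 6 - \frac{198}{b}$)
$P{\left(W \right)} = 5 + 2 W$ ($P{\left(W \right)} = \left(5 + W\right) + W = 5 + 2 W$)
$-88 + P{\left(6 \right)} U{\left(10 \right)} = -88 + \left(5 + 2 \cdot 6\right) \left(6 - \frac{198}{10}\right) = -88 + \left(5 + 12\right) \left(6 - \frac{99}{5}\right) = -88 + 17 \left(6 - \frac{99}{5}\right) = -88 + 17 \left(- \frac{69}{5}\right) = -88 - \frac{1173}{5} = - \frac{1613}{5}$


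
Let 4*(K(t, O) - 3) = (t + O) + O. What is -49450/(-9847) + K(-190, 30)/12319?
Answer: 28320189/5642102 ≈ 5.0194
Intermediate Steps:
K(t, O) = 3 + O/2 + t/4 (K(t, O) = 3 + ((t + O) + O)/4 = 3 + ((O + t) + O)/4 = 3 + (t + 2*O)/4 = 3 + (O/2 + t/4) = 3 + O/2 + t/4)
-49450/(-9847) + K(-190, 30)/12319 = -49450/(-9847) + (3 + (½)*30 + (¼)*(-190))/12319 = -49450*(-1/9847) + (3 + 15 - 95/2)*(1/12319) = 1150/229 - 59/2*1/12319 = 1150/229 - 59/24638 = 28320189/5642102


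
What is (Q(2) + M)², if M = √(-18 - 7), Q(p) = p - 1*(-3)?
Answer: 50*I ≈ 50.0*I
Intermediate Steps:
Q(p) = 3 + p (Q(p) = p + 3 = 3 + p)
M = 5*I (M = √(-25) = 5*I ≈ 5.0*I)
(Q(2) + M)² = ((3 + 2) + 5*I)² = (5 + 5*I)²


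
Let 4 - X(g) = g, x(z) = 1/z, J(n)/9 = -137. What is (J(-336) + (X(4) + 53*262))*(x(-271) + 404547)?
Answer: 1387176682108/271 ≈ 5.1187e+9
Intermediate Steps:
J(n) = -1233 (J(n) = 9*(-137) = -1233)
X(g) = 4 - g
(J(-336) + (X(4) + 53*262))*(x(-271) + 404547) = (-1233 + ((4 - 1*4) + 53*262))*(1/(-271) + 404547) = (-1233 + ((4 - 4) + 13886))*(-1/271 + 404547) = (-1233 + (0 + 13886))*(109632236/271) = (-1233 + 13886)*(109632236/271) = 12653*(109632236/271) = 1387176682108/271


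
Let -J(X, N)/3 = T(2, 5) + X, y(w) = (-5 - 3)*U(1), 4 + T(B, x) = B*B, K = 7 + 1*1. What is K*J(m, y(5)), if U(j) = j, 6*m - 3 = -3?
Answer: 0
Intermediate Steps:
K = 8 (K = 7 + 1 = 8)
m = 0 (m = 1/2 + (1/6)*(-3) = 1/2 - 1/2 = 0)
T(B, x) = -4 + B**2 (T(B, x) = -4 + B*B = -4 + B**2)
y(w) = -8 (y(w) = (-5 - 3)*1 = -8*1 = -8)
J(X, N) = -3*X (J(X, N) = -3*((-4 + 2**2) + X) = -3*((-4 + 4) + X) = -3*(0 + X) = -3*X)
K*J(m, y(5)) = 8*(-3*0) = 8*0 = 0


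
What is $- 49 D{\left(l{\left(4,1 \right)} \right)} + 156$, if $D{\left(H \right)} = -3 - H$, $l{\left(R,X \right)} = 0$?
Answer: $303$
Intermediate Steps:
$- 49 D{\left(l{\left(4,1 \right)} \right)} + 156 = - 49 \left(-3 - 0\right) + 156 = - 49 \left(-3 + 0\right) + 156 = \left(-49\right) \left(-3\right) + 156 = 147 + 156 = 303$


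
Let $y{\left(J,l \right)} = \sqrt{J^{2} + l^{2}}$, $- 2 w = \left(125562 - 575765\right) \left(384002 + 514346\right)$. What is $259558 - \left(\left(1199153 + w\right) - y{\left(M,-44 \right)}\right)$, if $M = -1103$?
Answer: $-202220421917 + \sqrt{1218545} \approx -2.0222 \cdot 10^{11}$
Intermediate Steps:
$w = 202219482322$ ($w = - \frac{\left(125562 - 575765\right) \left(384002 + 514346\right)}{2} = - \frac{\left(-450203\right) 898348}{2} = \left(- \frac{1}{2}\right) \left(-404438964644\right) = 202219482322$)
$259558 - \left(\left(1199153 + w\right) - y{\left(M,-44 \right)}\right) = 259558 - \left(\left(1199153 + 202219482322\right) - \sqrt{\left(-1103\right)^{2} + \left(-44\right)^{2}}\right) = 259558 - \left(202220681475 - \sqrt{1216609 + 1936}\right) = 259558 - \left(202220681475 - \sqrt{1218545}\right) = -202220421917 + \sqrt{1218545}$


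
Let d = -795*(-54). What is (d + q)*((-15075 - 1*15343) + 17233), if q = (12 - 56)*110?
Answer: -502216650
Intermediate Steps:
d = 42930
q = -4840 (q = -44*110 = -4840)
(d + q)*((-15075 - 1*15343) + 17233) = (42930 - 4840)*((-15075 - 1*15343) + 17233) = 38090*((-15075 - 15343) + 17233) = 38090*(-30418 + 17233) = 38090*(-13185) = -502216650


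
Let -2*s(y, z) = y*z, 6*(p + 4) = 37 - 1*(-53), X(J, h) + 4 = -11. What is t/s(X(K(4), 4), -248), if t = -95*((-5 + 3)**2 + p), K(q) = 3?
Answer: 95/124 ≈ 0.76613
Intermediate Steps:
X(J, h) = -15 (X(J, h) = -4 - 11 = -15)
p = 11 (p = -4 + (37 - 1*(-53))/6 = -4 + (37 + 53)/6 = -4 + (1/6)*90 = -4 + 15 = 11)
t = -1425 (t = -95*((-5 + 3)**2 + 11) = -95*((-2)**2 + 11) = -95*(4 + 11) = -95*15 = -1425)
s(y, z) = -y*z/2
t/s(X(K(4), 4), -248) = -1425/((-1/2*(-15)*(-248))) = -1425/(-1860) = -1425*(-1/1860) = 95/124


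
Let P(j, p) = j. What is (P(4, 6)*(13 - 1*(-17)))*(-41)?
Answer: -4920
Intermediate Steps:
(P(4, 6)*(13 - 1*(-17)))*(-41) = (4*(13 - 1*(-17)))*(-41) = (4*(13 + 17))*(-41) = (4*30)*(-41) = 120*(-41) = -4920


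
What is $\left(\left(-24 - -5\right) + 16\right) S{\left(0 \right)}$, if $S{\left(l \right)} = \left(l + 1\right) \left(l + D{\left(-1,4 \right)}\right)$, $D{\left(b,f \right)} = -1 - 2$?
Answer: $9$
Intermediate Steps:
$D{\left(b,f \right)} = -3$ ($D{\left(b,f \right)} = -1 - 2 = -3$)
$S{\left(l \right)} = \left(1 + l\right) \left(-3 + l\right)$ ($S{\left(l \right)} = \left(l + 1\right) \left(l - 3\right) = \left(1 + l\right) \left(-3 + l\right)$)
$\left(\left(-24 - -5\right) + 16\right) S{\left(0 \right)} = \left(\left(-24 - -5\right) + 16\right) \left(-3 + 0^{2} - 0\right) = \left(\left(-24 + 5\right) + 16\right) \left(-3 + 0 + 0\right) = \left(-19 + 16\right) \left(-3\right) = \left(-3\right) \left(-3\right) = 9$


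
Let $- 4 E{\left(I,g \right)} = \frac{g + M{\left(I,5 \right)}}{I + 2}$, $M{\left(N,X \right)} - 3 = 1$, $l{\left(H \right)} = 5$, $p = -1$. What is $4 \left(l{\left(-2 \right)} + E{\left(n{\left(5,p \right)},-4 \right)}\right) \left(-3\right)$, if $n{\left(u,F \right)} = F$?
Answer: $-60$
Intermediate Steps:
$M{\left(N,X \right)} = 4$ ($M{\left(N,X \right)} = 3 + 1 = 4$)
$E{\left(I,g \right)} = - \frac{4 + g}{4 \left(2 + I\right)}$ ($E{\left(I,g \right)} = - \frac{\left(g + 4\right) \frac{1}{I + 2}}{4} = - \frac{\left(4 + g\right) \frac{1}{2 + I}}{4} = - \frac{\frac{1}{2 + I} \left(4 + g\right)}{4} = - \frac{4 + g}{4 \left(2 + I\right)}$)
$4 \left(l{\left(-2 \right)} + E{\left(n{\left(5,p \right)},-4 \right)}\right) \left(-3\right) = 4 \left(5 + \frac{-4 - -4}{4 \left(2 - 1\right)}\right) \left(-3\right) = 4 \left(5 + \frac{-4 + 4}{4 \cdot 1}\right) \left(-3\right) = 4 \left(5 + \frac{1}{4} \cdot 1 \cdot 0\right) \left(-3\right) = 4 \left(5 + 0\right) \left(-3\right) = 4 \cdot 5 \left(-3\right) = 20 \left(-3\right) = -60$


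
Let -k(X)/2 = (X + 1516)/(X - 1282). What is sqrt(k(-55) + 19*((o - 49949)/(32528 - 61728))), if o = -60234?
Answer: sqrt(281510676443549)/1952020 ≈ 8.5953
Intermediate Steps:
k(X) = -2*(1516 + X)/(-1282 + X) (k(X) = -2*(X + 1516)/(X - 1282) = -2*(1516 + X)/(-1282 + X))
sqrt(k(-55) + 19*((o - 49949)/(32528 - 61728))) = sqrt(2*(-1516 - 1*(-55))/(-1282 - 55) + 19*((-60234 - 49949)/(32528 - 61728))) = sqrt(2*(-1516 + 55)/(-1337) + 19*(-110183/(-29200))) = sqrt(2*(-1/1337)*(-1461) + 19*(-110183*(-1/29200))) = sqrt(2922/1337 + 19*(110183/29200)) = sqrt(2922/1337 + 2093477/29200) = sqrt(2884301149/39040400) = sqrt(281510676443549)/1952020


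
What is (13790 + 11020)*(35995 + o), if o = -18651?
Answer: 430304640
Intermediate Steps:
(13790 + 11020)*(35995 + o) = (13790 + 11020)*(35995 - 18651) = 24810*17344 = 430304640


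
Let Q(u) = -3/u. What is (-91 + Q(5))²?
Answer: 209764/25 ≈ 8390.6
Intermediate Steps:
(-91 + Q(5))² = (-91 - 3/5)² = (-91 - 3*⅕)² = (-91 - ⅗)² = (-458/5)² = 209764/25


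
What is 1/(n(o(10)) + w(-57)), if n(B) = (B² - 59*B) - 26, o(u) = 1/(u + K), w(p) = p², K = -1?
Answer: 81/260533 ≈ 0.00031090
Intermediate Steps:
o(u) = 1/(-1 + u) (o(u) = 1/(u - 1) = 1/(-1 + u))
n(B) = -26 + B² - 59*B
1/(n(o(10)) + w(-57)) = 1/((-26 + (1/(-1 + 10))² - 59/(-1 + 10)) + (-57)²) = 1/((-26 + (1/9)² - 59/9) + 3249) = 1/((-26 + (⅑)² - 59*⅑) + 3249) = 1/((-26 + 1/81 - 59/9) + 3249) = 1/(-2636/81 + 3249) = 1/(260533/81) = 81/260533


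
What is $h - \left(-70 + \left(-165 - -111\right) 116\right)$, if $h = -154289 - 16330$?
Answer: $-164285$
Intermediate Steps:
$h = -170619$
$h - \left(-70 + \left(-165 - -111\right) 116\right) = -170619 - \left(-70 + \left(-165 - -111\right) 116\right) = -170619 - \left(-70 + \left(-165 + 111\right) 116\right) = -170619 - \left(-70 - 6264\right) = -170619 - -6334 = -170619 + 6334 = -164285$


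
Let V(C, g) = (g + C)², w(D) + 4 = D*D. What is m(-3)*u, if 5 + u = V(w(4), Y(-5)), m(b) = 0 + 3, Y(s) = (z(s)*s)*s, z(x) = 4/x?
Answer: 177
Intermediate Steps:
Y(s) = 4*s (Y(s) = ((4/s)*s)*s = 4*s)
m(b) = 3
w(D) = -4 + D² (w(D) = -4 + D*D = -4 + D²)
V(C, g) = (C + g)²
u = 59 (u = -5 + ((-4 + 4²) + 4*(-5))² = -5 + ((-4 + 16) - 20)² = -5 + (12 - 20)² = -5 + (-8)² = -5 + 64 = 59)
m(-3)*u = 3*59 = 177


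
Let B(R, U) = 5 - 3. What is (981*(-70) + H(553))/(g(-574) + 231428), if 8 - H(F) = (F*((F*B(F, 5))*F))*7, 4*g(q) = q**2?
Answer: -789213980/104599 ≈ -7545.1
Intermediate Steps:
g(q) = q**2/4
B(R, U) = 2
H(F) = 8 - 14*F**3 (H(F) = 8 - F*((F*2)*F)*7 = 8 - F*((2*F)*F)*7 = 8 - F*(2*F**2)*7 = 8 - 2*F**3*7 = 8 - 14*F**3)
(981*(-70) + H(553))/(g(-574) + 231428) = (981*(-70) + (8 - 14*553**3))/((1/4)*(-574)**2 + 231428) = (-68670 + (8 - 14*169112377))/((1/4)*329476 + 231428) = (-68670 + (8 - 2367573278))/(82369 + 231428) = (-68670 - 2367573270)/313797 = -2367641940*1/313797 = -789213980/104599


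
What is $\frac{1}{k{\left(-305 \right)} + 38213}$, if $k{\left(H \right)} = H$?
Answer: $\frac{1}{37908} \approx 2.638 \cdot 10^{-5}$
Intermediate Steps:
$\frac{1}{k{\left(-305 \right)} + 38213} = \frac{1}{-305 + 38213} = \frac{1}{37908}$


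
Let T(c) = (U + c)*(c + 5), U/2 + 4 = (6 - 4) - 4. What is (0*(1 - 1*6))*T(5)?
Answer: 0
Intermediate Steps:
U = -12 (U = -8 + 2*((6 - 4) - 4) = -8 + 2*(2 - 4) = -8 + 2*(-2) = -8 - 4 = -12)
T(c) = (-12 + c)*(5 + c) (T(c) = (-12 + c)*(c + 5) = (-12 + c)*(5 + c))
(0*(1 - 1*6))*T(5) = (0*(1 - 1*6))*(-60 + 5² - 7*5) = (0*(1 - 6))*(-60 + 25 - 35) = (0*(-5))*(-70) = 0*(-70) = 0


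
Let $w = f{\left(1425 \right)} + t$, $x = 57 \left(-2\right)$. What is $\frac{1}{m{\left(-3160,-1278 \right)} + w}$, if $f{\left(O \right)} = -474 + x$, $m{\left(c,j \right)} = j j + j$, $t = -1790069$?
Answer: $- \frac{1}{158651} \approx -6.3031 \cdot 10^{-6}$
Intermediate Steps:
$x = -114$
$m{\left(c,j \right)} = j + j^{2}$ ($m{\left(c,j \right)} = j^{2} + j = j + j^{2}$)
$f{\left(O \right)} = -588$ ($f{\left(O \right)} = -474 - 114 = -588$)
$w = -1790657$ ($w = -588 - 1790069 = -1790657$)
$\frac{1}{m{\left(-3160,-1278 \right)} + w} = \frac{1}{- 1278 \left(1 - 1278\right) - 1790657} = \frac{1}{\left(-1278\right) \left(-1277\right) - 1790657} = \frac{1}{1632006 - 1790657} = \frac{1}{-158651} = - \frac{1}{158651}$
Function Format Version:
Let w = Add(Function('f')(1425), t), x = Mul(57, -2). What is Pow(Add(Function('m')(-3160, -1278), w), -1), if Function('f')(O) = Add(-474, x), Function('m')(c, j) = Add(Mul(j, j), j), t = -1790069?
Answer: Rational(-1, 158651) ≈ -6.3031e-6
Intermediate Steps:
x = -114
Function('m')(c, j) = Add(j, Pow(j, 2)) (Function('m')(c, j) = Add(Pow(j, 2), j) = Add(j, Pow(j, 2)))
Function('f')(O) = -588 (Function('f')(O) = Add(-474, -114) = -588)
w = -1790657 (w = Add(-588, -1790069) = -1790657)
Pow(Add(Function('m')(-3160, -1278), w), -1) = Pow(Add(Mul(-1278, Add(1, -1278)), -1790657), -1) = Pow(Add(Mul(-1278, -1277), -1790657), -1) = Pow(Add(1632006, -1790657), -1) = Pow(-158651, -1) = Rational(-1, 158651)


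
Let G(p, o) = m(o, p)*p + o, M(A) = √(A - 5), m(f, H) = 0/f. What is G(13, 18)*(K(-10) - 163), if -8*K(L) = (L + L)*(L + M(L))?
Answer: -3384 + 45*I*√15 ≈ -3384.0 + 174.28*I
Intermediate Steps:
m(f, H) = 0
M(A) = √(-5 + A)
G(p, o) = o (G(p, o) = 0*p + o = 0 + o = o)
K(L) = -L*(L + √(-5 + L))/4 (K(L) = -(L + L)*(L + √(-5 + L))/8 = -2*L*(L + √(-5 + L))/8 = -L*(L + √(-5 + L))/4)
G(13, 18)*(K(-10) - 163) = 18*(-¼*(-10)*(-10 + √(-5 - 10)) - 163) = 18*(-¼*(-10)*(-10 + √(-15)) - 163) = 18*(-¼*(-10)*(-10 + I*√15) - 163) = 18*((-25 + 5*I*√15/2) - 163) = 18*(-188 + 5*I*√15/2) = -3384 + 45*I*√15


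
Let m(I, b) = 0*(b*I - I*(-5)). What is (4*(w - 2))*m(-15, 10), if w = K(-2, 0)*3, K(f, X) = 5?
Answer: 0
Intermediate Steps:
w = 15 (w = 5*3 = 15)
m(I, b) = 0 (m(I, b) = 0*(I*b - (-5)*I) = 0*(I*b + 5*I) = 0*(5*I + I*b) = 0)
(4*(w - 2))*m(-15, 10) = (4*(15 - 2))*0 = (4*13)*0 = 52*0 = 0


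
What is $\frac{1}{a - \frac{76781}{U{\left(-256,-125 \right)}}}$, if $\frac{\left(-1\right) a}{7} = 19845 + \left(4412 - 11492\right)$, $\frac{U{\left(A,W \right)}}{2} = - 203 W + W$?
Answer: $- \frac{50500}{4512504281} \approx -1.1191 \cdot 10^{-5}$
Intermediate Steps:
$U{\left(A,W \right)} = - 404 W$ ($U{\left(A,W \right)} = 2 \left(- 203 W + W\right) = 2 \left(- 202 W\right) = - 404 W$)
$a = -89355$ ($a = - 7 \left(19845 + \left(4412 - 11492\right)\right) = - 7 \left(19845 - 7080\right) = \left(-7\right) 12765 = -89355$)
$\frac{1}{a - \frac{76781}{U{\left(-256,-125 \right)}}} = \frac{1}{-89355 - \frac{76781}{\left(-404\right) \left(-125\right)}} = \frac{1}{-89355 - \frac{76781}{50500}} = \frac{1}{- \frac{4512504281}{50500}} = - \frac{50500}{4512504281}$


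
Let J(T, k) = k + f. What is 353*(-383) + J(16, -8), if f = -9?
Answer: -135216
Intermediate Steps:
J(T, k) = -9 + k (J(T, k) = k - 9 = -9 + k)
353*(-383) + J(16, -8) = 353*(-383) + (-9 - 8) = -135199 - 17 = -135216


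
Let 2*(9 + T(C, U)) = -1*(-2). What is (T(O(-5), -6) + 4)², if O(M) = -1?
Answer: 16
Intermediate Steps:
T(C, U) = -8 (T(C, U) = -9 + (-1*(-2))/2 = -9 + (½)*2 = -9 + 1 = -8)
(T(O(-5), -6) + 4)² = (-8 + 4)² = (-4)² = 16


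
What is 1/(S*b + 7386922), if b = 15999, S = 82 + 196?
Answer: 1/11834644 ≈ 8.4498e-8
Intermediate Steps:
S = 278
1/(S*b + 7386922) = 1/(278*15999 + 7386922) = 1/(4447722 + 7386922) = 1/11834644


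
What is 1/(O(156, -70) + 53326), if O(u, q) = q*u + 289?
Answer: 1/42695 ≈ 2.3422e-5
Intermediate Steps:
O(u, q) = 289 + q*u
1/(O(156, -70) + 53326) = 1/((289 - 70*156) + 53326) = 1/((289 - 10920) + 53326) = 1/(-10631 + 53326) = 1/42695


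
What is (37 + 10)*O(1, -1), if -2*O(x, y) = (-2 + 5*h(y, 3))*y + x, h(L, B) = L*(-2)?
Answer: 329/2 ≈ 164.50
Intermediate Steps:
h(L, B) = -2*L
O(x, y) = -x/2 - y*(-2 - 10*y)/2 (O(x, y) = -((-2 + 5*(-2*y))*y + x)/2 = -((-2 - 10*y)*y + x)/2 = -(y*(-2 - 10*y) + x)/2 = -(x + y*(-2 - 10*y))/2 = -x/2 - y*(-2 - 10*y)/2)
(37 + 10)*O(1, -1) = (37 + 10)*(-1 + 5*(-1)² - ½*1) = 47*(-1 + 5*1 - ½) = 47*(-1 + 5 - ½) = 47*(7/2) = 329/2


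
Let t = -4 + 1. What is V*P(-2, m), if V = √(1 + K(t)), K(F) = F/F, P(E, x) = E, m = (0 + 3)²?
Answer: -2*√2 ≈ -2.8284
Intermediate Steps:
t = -3
m = 9 (m = 3² = 9)
K(F) = 1
V = √2 (V = √(1 + 1) = √2 ≈ 1.4142)
V*P(-2, m) = √2*(-2) = -2*√2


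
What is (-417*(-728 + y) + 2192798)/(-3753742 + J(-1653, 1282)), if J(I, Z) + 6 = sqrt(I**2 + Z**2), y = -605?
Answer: -10317773223932/14090619671571 - 2748659*sqrt(4375933)/14090619671571 ≈ -0.73265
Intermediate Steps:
J(I, Z) = -6 + sqrt(I**2 + Z**2)
(-417*(-728 + y) + 2192798)/(-3753742 + J(-1653, 1282)) = (-417*(-728 - 605) + 2192798)/(-3753742 + (-6 + sqrt((-1653)**2 + 1282**2))) = (-417*(-1333) + 2192798)/(-3753742 + (-6 + sqrt(2732409 + 1643524))) = (555861 + 2192798)/(-3753742 + (-6 + sqrt(4375933))) = 2748659/(-3753748 + sqrt(4375933))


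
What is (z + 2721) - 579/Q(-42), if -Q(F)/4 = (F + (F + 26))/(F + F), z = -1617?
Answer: 76191/58 ≈ 1313.6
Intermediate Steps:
Q(F) = -2*(26 + 2*F)/F (Q(F) = -4*(F + (F + 26))/(F + F) = -4*(F + (26 + F))/(2*F) = -4*(26 + 2*F)*1/(2*F) = -2*(26 + 2*F)/F)
(z + 2721) - 579/Q(-42) = (-1617 + 2721) - 579/(-4 - 52/(-42)) = 1104 - 579/(-4 - 52*(-1/42)) = 1104 - 579/(-4 + 26/21) = 1104 - 579/(-58/21) = 1104 - 579*(-21/58) = 1104 + 12159/58 = 76191/58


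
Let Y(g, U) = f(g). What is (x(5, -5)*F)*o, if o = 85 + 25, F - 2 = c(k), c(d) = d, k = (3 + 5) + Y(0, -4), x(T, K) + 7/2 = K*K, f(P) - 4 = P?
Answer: 33110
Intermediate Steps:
f(P) = 4 + P
Y(g, U) = 4 + g
x(T, K) = -7/2 + K² (x(T, K) = -7/2 + K*K = -7/2 + K²)
k = 12 (k = (3 + 5) + (4 + 0) = 8 + 4 = 12)
F = 14 (F = 2 + 12 = 14)
o = 110
(x(5, -5)*F)*o = ((-7/2 + (-5)²)*14)*110 = ((-7/2 + 25)*14)*110 = ((43/2)*14)*110 = 301*110 = 33110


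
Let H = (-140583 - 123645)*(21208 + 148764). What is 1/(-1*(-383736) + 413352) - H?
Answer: 35798307407774209/797088 ≈ 4.4911e+10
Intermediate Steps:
H = -44911361616 (H = -264228*169972 = -44911361616)
1/(-1*(-383736) + 413352) - H = 1/(-1*(-383736) + 413352) - 1*(-44911361616) = 1/(383736 + 413352) + 44911361616 = 1/797088 + 44911361616 = 35798307407774209/797088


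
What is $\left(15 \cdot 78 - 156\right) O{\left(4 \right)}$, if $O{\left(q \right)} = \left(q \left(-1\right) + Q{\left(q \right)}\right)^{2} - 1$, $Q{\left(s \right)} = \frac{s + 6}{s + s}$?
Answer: $\frac{53235}{8} \approx 6654.4$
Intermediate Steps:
$Q{\left(s \right)} = \frac{6 + s}{2 s}$
$O{\left(q \right)} = -1 + \left(- q + \frac{6 + q}{2 q}\right)^{2}$ ($O{\left(q \right)} = \left(q \left(-1\right) + \frac{6 + q}{2 q}\right)^{2} - 1 = \left(- q + \frac{6 + q}{2 q}\right)^{2} - 1 = -1 + \left(- q + \frac{6 + q}{2 q}\right)^{2}$)
$\left(15 \cdot 78 - 156\right) O{\left(4 \right)} = \left(15 \cdot 78 - 156\right) \left(-1 + \frac{\left(6 + 4 - 2 \cdot 4^{2}\right)^{2}}{4 \cdot 16}\right) = \left(1170 - 156\right) \left(-1 + \frac{1}{4} \cdot \frac{1}{16} \left(6 + 4 - 32\right)^{2}\right) = 1014 \left(-1 + \frac{1}{4} \cdot \frac{1}{16} \left(6 + 4 - 32\right)^{2}\right) = 1014 \left(-1 + \frac{1}{4} \cdot \frac{1}{16} \left(-22\right)^{2}\right) = 1014 \left(-1 + \frac{1}{4} \cdot \frac{1}{16} \cdot 484\right) = 1014 \left(-1 + \frac{121}{16}\right) = 1014 \cdot \frac{105}{16} = \frac{53235}{8}$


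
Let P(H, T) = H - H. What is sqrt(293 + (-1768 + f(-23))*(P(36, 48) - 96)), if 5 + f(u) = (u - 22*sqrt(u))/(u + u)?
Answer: sqrt(90169637 - 24288*I*sqrt(23))/23 ≈ 412.86 - 0.26667*I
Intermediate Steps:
P(H, T) = 0
f(u) = -5 + (u - 22*sqrt(u))/(2*u) (f(u) = -5 + (u - 22*sqrt(u))/(u + u) = -5 + (u - 22*sqrt(u))/((2*u)) = -5 + (u - 22*sqrt(u))*(1/(2*u)) = -5 + (u - 22*sqrt(u))/(2*u))
sqrt(293 + (-1768 + f(-23))*(P(36, 48) - 96)) = sqrt(293 + (-1768 + (-9/2 - (-11)*I*sqrt(23)/23))*(0 - 96)) = sqrt(293 + (-1768 + (-9/2 - (-11)*I*sqrt(23)/23))*(-96)) = sqrt(293 + (-1768 + (-9/2 + 11*I*sqrt(23)/23))*(-96)) = sqrt(293 + (-3545/2 + 11*I*sqrt(23)/23)*(-96)) = sqrt(293 + (170160 - 1056*I*sqrt(23)/23)) = sqrt(170453 - 1056*I*sqrt(23)/23)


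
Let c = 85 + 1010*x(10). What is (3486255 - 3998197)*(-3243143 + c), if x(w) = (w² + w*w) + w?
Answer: 1551674700436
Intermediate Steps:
x(w) = w + 2*w² (x(w) = (w² + w²) + w = 2*w² + w = w + 2*w²)
c = 212185 (c = 85 + 1010*(10*(1 + 2*10)) = 85 + 1010*(10*(1 + 20)) = 85 + 1010*(10*21) = 85 + 1010*210 = 85 + 212100 = 212185)
(3486255 - 3998197)*(-3243143 + c) = (3486255 - 3998197)*(-3243143 + 212185) = -511942*(-3030958) = 1551674700436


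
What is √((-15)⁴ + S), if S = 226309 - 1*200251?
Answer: √76683 ≈ 276.92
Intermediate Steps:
S = 26058 (S = 226309 - 200251 = 26058)
√((-15)⁴ + S) = √((-15)⁴ + 26058) = √(50625 + 26058) = √76683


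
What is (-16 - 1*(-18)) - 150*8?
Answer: -1198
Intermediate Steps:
(-16 - 1*(-18)) - 150*8 = (-16 + 18) - 50*24 = 2 - 1200 = -1198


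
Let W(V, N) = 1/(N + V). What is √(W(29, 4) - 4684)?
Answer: I*√5100843/33 ≈ 68.44*I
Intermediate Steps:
√(W(29, 4) - 4684) = √(1/(4 + 29) - 4684) = √(1/33 - 4684) = √(-154571/33) = I*√5100843/33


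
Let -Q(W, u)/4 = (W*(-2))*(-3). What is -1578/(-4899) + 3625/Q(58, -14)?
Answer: -178877/78384 ≈ -2.2821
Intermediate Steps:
Q(W, u) = -24*W (Q(W, u) = -4*W*(-2)*(-3) = -4*(-2*W)*(-3) = -24*W)
-1578/(-4899) + 3625/Q(58, -14) = -1578/(-4899) + 3625/((-24*58)) = -1578*(-1/4899) + 3625/(-1392) = 526/1633 + 3625*(-1/1392) = 526/1633 - 125/48 = -178877/78384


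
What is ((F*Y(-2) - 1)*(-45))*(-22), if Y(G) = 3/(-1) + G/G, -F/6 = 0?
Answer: -990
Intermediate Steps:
F = 0 (F = -6*0 = 0)
Y(G) = -2 (Y(G) = 3*(-1) + 1 = -3 + 1 = -2)
((F*Y(-2) - 1)*(-45))*(-22) = ((0*(-2) - 1)*(-45))*(-22) = ((0 - 1)*(-45))*(-22) = -1*(-45)*(-22) = 45*(-22) = -990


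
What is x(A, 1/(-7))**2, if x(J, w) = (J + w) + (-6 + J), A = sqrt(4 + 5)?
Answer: 1/49 ≈ 0.020408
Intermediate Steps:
A = 3 (A = sqrt(9) = 3)
x(J, w) = -6 + w + 2*J
x(A, 1/(-7))**2 = (-6 + 1/(-7) + 2*3)**2 = (-6 - 1/7 + 6)**2 = (-1/7)**2 = 1/49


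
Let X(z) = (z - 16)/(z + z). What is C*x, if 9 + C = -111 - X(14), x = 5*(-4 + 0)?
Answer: 16790/7 ≈ 2398.6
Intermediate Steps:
x = -20 (x = 5*(-4) = -20)
X(z) = (-16 + z)/(2*z) (X(z) = (-16 + z)/((2*z)) = (-16 + z)*(1/(2*z)) = (-16 + z)/(2*z))
C = -1679/14 (C = -9 + (-111 - (-16 + 14)/(2*14)) = -9 + (-111 - (-2)/(2*14)) = -9 + (-111 - 1*(-1/14)) = -9 + (-111 + 1/14) = -9 - 1553/14 = -1679/14 ≈ -119.93)
C*x = -1679/14*(-20) = 16790/7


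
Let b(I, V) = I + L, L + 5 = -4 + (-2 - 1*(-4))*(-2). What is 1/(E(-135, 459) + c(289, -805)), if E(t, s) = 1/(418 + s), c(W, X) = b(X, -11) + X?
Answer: -877/1423370 ≈ -0.00061614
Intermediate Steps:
L = -13 (L = -5 + (-4 + (-2 - 1*(-4))*(-2)) = -5 + (-4 + (-2 + 4)*(-2)) = -5 + (-4 + 2*(-2)) = -5 + (-4 - 4) = -5 - 8 = -13)
b(I, V) = -13 + I (b(I, V) = I - 13 = -13 + I)
c(W, X) = -13 + 2*X (c(W, X) = (-13 + X) + X = -13 + 2*X)
1/(E(-135, 459) + c(289, -805)) = 1/(1/(418 + 459) + (-13 + 2*(-805))) = 1/(1/877 + (-13 - 1610)) = 1/(1/877 - 1623) = 1/(-1423370/877) = -877/1423370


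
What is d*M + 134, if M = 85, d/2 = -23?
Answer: -3776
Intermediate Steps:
d = -46 (d = 2*(-23) = -46)
d*M + 134 = -46*85 + 134 = -3910 + 134 = -3776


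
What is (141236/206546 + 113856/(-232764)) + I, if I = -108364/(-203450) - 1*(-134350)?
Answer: 27377203186054759542/203774134607225 ≈ 1.3435e+5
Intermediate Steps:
I = 13666807932/101725 (I = -108364*(-1/203450) + 134350 = 54182/101725 + 134350 = 13666807932/101725 ≈ 1.3435e+5)
(141236/206546 + 113856/(-232764)) + I = (141236/206546 + 113856/(-232764)) + 13666807932/101725 = (141236*(1/206546) + 113856*(-1/232764)) + 13666807932/101725 = (70618/103273 - 9488/19397) + 13666807932/101725 = 389923122/2003186381 + 13666807932/101725 = 27377203186054759542/203774134607225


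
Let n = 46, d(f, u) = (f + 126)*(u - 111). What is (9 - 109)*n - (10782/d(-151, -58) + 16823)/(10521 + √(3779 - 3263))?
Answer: -717342014590199/155889719375 + 142175914*√129/467669158125 ≈ -4601.6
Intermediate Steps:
d(f, u) = (-111 + u)*(126 + f) (d(f, u) = (126 + f)*(-111 + u) = (-111 + u)*(126 + f))
(9 - 109)*n - (10782/d(-151, -58) + 16823)/(10521 + √(3779 - 3263)) = (9 - 109)*46 - (10782/(-13986 - 111*(-151) + 126*(-58) - 151*(-58)) + 16823)/(10521 + √(3779 - 3263)) = -100*46 - (10782/(-13986 + 16761 - 7308 + 8758) + 16823)/(10521 + √516) = -4600 - (10782/4225 + 16823)/(10521 + 2*√129) = -4600 - 71087957/(4225*(10521 + 2*√129))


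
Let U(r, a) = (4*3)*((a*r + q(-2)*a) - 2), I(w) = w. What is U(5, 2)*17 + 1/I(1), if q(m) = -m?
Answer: 2449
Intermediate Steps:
U(r, a) = -24 + 24*a + 12*a*r (U(r, a) = (4*3)*((a*r + (-1*(-2))*a) - 2) = 12*((a*r + 2*a) - 2) = 12*((2*a + a*r) - 2) = 12*(-2 + 2*a + a*r) = -24 + 24*a + 12*a*r)
U(5, 2)*17 + 1/I(1) = (-24 + 24*2 + 12*2*5)*17 + 1/1 = (-24 + 48 + 120)*17 + 1 = 144*17 + 1 = 2448 + 1 = 2449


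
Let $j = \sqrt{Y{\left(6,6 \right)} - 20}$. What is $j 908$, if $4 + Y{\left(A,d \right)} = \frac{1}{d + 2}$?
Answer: $227 i \sqrt{382} \approx 4436.7 i$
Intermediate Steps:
$Y{\left(A,d \right)} = -4 + \frac{1}{2 + d}$ ($Y{\left(A,d \right)} = -4 + \frac{1}{d + 2} = -4 + \frac{1}{2 + d}$)
$j = \frac{i \sqrt{382}}{4}$ ($j = \sqrt{\frac{-7 - 24}{2 + 6} - 20} = \sqrt{\frac{-7 - 24}{8} - 20} = \sqrt{\frac{1}{8} \left(-31\right) - 20} = \sqrt{- \frac{31}{8} - 20} = \sqrt{- \frac{191}{8}} = \frac{i \sqrt{382}}{4} \approx 4.8862 i$)
$j 908 = \frac{i \sqrt{382}}{4} \cdot 908 = 227 i \sqrt{382}$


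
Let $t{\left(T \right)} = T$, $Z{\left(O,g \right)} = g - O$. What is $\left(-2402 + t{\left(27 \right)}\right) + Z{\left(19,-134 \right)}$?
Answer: $-2528$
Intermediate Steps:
$\left(-2402 + t{\left(27 \right)}\right) + Z{\left(19,-134 \right)} = \left(-2402 + 27\right) - 153 = -2375 - 153 = -2528$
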